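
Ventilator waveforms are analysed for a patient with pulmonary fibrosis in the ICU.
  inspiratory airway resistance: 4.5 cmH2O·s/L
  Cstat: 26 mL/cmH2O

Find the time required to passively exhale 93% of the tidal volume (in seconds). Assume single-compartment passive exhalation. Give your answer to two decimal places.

τ = R × C = 4.5 × 26 mL/cmH2O = 4.5 × 0.026 L/cmH2O = 0.117 s.
Exhaled fraction f = 1 − e^(−t/τ) → t = −τ·ln(1 − f) = −0.117·ln(0.07) = 0.3111 s.

0.31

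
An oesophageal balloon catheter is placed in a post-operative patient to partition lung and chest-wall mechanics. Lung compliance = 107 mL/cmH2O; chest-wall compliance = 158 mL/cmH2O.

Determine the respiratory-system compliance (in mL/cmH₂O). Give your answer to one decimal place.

Lung and chest wall are elastances in series: 1/Crs = 1/CL + 1/Ccw.
1/Crs = 1/107 + 1/158 = 0.01567.
Crs = 63.816 mL/cmH2O.

63.8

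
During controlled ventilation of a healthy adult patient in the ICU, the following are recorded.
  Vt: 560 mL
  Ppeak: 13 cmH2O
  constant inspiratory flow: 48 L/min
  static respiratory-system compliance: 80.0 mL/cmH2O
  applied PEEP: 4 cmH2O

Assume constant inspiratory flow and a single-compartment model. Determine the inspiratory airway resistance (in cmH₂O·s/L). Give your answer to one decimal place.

2.5

Flow: 48 L/min ÷ 60 = 0.8 L/s.
Equation of motion (constant flow): PIP = Vt/C + R·V̇ + PEEP.
R·V̇ = PIP − Vt/C − PEEP = 13 − 560/80.0 − 4 = 13 − 7.0 − 4 = 2.0 cmH2O.
R = 2.0 / 0.8 = 2.5 cmH2O·s/L.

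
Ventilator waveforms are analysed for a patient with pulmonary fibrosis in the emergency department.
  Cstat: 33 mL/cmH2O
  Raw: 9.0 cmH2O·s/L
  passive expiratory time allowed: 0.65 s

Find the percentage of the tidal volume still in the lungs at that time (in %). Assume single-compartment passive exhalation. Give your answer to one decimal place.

11.2

τ = R × C = 9.0 × 33 mL/cmH2O = 9.0 × 0.033 L/cmH2O = 0.297 s.
Passive exhalation: V(t)/V₀ = e^(−t/τ) = e^(−0.65/0.297) = 0.1121.
Fraction remaining = 0.1121 → 11.21%.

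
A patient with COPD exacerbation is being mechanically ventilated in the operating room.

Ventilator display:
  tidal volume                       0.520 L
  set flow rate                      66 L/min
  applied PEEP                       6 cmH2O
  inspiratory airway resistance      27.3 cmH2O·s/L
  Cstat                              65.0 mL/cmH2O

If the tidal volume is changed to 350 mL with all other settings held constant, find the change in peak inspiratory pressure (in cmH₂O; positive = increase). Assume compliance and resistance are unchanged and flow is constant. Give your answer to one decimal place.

-2.6

PIP = Vt/C + R·V̇ + PEEP (constant-flow equation of motion).
Only the elastic term changes: ΔPIP = ΔVt / C = (350 − 520) / 65.0 = -2.615 cmH2O.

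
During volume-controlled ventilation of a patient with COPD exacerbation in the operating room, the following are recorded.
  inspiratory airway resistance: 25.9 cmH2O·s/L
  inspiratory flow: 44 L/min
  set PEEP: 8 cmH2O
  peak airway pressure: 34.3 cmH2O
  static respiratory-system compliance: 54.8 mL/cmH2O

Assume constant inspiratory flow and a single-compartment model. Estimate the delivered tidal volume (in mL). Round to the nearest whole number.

400

Flow: 44 L/min ÷ 60 = 0.7333 L/s.
Equation of motion (constant flow): PIP = Vt/C + R·V̇ + PEEP.
Vt/C = PIP − R·V̇ − PEEP = 34.3 − 18.992 − 8 = 7.308 cmH2O.
Vt = C × 7.308 = 54.8 × 7.308 = 400.48 mL.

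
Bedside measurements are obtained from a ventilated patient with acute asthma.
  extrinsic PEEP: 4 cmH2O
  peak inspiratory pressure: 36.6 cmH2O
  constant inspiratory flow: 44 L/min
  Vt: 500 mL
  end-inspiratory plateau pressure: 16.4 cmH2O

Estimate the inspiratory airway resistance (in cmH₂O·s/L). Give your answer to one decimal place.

Flow: 44 L/min ÷ 60 = 0.7333 L/s.
Raw = (PIP − Pplat) / flow = (36.6 − 16.4) / 0.7333 = 20.2 / 0.7333 = 27.547 cmH2O·s/L.

27.5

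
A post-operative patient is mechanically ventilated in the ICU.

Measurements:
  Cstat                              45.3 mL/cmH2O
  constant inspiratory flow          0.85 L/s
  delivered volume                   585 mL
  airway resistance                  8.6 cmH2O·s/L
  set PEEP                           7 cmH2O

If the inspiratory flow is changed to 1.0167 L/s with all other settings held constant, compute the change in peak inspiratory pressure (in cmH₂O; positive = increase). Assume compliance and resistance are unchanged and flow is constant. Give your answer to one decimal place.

PIP = Vt/C + R·V̇ + PEEP (constant-flow equation of motion).
Only the resistive term changes: ΔPIP = R × ΔV̇ = 8.6 × (1.0167 − 0.85) = 8.6 × 0.1667 = 1.434 cmH2O.

1.4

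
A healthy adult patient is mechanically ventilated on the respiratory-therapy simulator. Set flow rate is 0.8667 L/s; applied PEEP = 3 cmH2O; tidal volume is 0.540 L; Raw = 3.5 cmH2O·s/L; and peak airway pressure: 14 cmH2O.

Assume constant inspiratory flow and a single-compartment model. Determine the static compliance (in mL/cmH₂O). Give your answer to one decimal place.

67.8

Equation of motion (constant flow): PIP = Vt/C + R·V̇ + PEEP.
Vt/C = PIP − R·V̇ − PEEP = 14 − 3.5×0.8667 − 3 = 14 − 3.033 − 3 = 7.967 cmH2O.
C = Vt / 7.967 = 540 / 7.967 = 67.78 mL/cmH2O.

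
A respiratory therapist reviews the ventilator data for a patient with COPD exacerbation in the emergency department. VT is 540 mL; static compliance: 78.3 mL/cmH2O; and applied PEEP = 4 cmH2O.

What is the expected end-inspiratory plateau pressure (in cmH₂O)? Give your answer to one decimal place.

Pplat = PEEP + Vt / Cstat = 4 + 540 / 78.3 = 4 + 6.897 = 10.897 cmH2O.

10.9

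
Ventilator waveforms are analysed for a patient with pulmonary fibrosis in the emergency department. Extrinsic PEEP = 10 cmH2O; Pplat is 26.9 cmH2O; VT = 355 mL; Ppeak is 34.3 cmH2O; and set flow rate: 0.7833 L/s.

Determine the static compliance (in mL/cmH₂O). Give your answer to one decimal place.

21.0

Cstat = Vt / (Pplat − PEEP) = 355 / (26.9 − 10) = 355 / 16.9 = 21.006 mL/cmH2O.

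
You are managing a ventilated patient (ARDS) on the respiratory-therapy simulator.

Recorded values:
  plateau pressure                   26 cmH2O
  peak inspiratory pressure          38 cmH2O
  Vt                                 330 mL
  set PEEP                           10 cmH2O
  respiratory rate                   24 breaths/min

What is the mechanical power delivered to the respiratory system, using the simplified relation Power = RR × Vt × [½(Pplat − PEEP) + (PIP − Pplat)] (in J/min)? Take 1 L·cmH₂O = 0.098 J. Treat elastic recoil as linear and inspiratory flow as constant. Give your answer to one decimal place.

15.5

Per-breath work = Vt × [½(Pplat−PEEP) + (PIP−Pplat)] = 0.330 × [0.5×16.0 + 12.0] = 0.330 × 20.0 = 6.6 L·cmH2O.
Power = 24 × 6.6 = 158.4 L·cmH2O/min.
× 0.098 J/(L·cmH2O) → 15.523 J/min.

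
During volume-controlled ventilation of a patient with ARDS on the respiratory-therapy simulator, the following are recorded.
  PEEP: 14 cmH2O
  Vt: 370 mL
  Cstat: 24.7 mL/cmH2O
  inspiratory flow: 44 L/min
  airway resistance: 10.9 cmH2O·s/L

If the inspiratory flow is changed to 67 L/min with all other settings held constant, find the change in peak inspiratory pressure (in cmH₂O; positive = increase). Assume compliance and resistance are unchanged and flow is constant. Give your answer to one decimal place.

4.2

Flow: 44 L/min ÷ 60 = 0.7333 L/s.
New flow: 67 L/min ÷ 60 = 1.1167 L/s.
PIP = Vt/C + R·V̇ + PEEP (constant-flow equation of motion).
Only the resistive term changes: ΔPIP = R × ΔV̇ = 10.9 × (1.1167 − 0.7333) = 10.9 × 0.3834 = 4.179 cmH2O.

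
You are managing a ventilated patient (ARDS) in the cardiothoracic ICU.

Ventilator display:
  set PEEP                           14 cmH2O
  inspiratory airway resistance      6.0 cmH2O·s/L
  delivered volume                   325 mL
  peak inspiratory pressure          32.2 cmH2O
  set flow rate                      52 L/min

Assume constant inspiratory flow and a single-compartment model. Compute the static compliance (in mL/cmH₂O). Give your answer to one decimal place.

25.0

Flow: 52 L/min ÷ 60 = 0.8667 L/s.
Equation of motion (constant flow): PIP = Vt/C + R·V̇ + PEEP.
Vt/C = PIP − R·V̇ − PEEP = 32.2 − 6.0×0.8667 − 14 = 32.2 − 5.2 − 14 = 13.0 cmH2O.
C = Vt / 13.0 = 325 / 13.0 = 25.0 mL/cmH2O.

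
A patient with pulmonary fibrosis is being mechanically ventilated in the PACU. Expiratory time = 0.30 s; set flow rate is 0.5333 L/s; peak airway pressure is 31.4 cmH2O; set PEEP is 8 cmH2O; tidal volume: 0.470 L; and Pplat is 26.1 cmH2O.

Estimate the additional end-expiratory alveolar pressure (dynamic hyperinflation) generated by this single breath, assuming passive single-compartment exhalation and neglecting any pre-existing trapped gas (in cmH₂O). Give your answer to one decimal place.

R = (PIP − Pplat)/V̇ = (31.4 − 26.1) / 0.5333 = 5.3/0.5333 = 9.938 cmH2O·s/L.
C = Vt/(Pplat − PEEP) = 470.0 / (26.1 − 8) = 470.0/18.1 = 25.967 mL/cmH2O.
τ = R × C = 9.938 × 0.02597 L/cmH2O = 0.2581 s.
Fraction remaining = e^(−Te/τ) = e^(−0.30/0.2581) = 0.3128; trapped volume = 470.0 × 0.3128 = 147.02 mL.
Additional alveolar pressure from trapping ≈ V_trapped / C = 147.02 / 25.967 = 5.662 cmH2O.

5.7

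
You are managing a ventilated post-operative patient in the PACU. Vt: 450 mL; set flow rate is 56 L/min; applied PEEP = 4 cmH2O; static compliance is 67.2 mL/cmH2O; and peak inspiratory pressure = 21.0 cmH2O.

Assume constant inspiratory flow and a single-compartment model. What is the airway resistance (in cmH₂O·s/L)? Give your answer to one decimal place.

Flow: 56 L/min ÷ 60 = 0.9333 L/s.
Equation of motion (constant flow): PIP = Vt/C + R·V̇ + PEEP.
R·V̇ = PIP − Vt/C − PEEP = 21.0 − 450/67.2 − 4 = 21.0 − 6.696 − 4 = 10.304 cmH2O.
R = 10.304 / 0.9333 = 11.04 cmH2O·s/L.

11.0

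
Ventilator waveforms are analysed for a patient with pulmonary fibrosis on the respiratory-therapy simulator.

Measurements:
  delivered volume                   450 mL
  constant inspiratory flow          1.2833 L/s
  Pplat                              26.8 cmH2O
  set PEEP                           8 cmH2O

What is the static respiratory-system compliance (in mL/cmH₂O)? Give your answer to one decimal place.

Cstat = Vt / (Pplat − PEEP) = 450 / (26.8 − 8) = 450 / 18.8 = 23.936 mL/cmH2O.

23.9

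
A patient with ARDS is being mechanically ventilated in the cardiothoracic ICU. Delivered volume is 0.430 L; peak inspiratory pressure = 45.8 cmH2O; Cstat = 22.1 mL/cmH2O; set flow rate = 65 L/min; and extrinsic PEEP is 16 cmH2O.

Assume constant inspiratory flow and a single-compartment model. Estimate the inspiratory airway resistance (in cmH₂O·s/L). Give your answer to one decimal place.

Flow: 65 L/min ÷ 60 = 1.0833 L/s.
Equation of motion (constant flow): PIP = Vt/C + R·V̇ + PEEP.
R·V̇ = PIP − Vt/C − PEEP = 45.8 − 430/22.1 − 16 = 45.8 − 19.457 − 16 = 10.343 cmH2O.
R = 10.343 / 1.0833 = 9.548 cmH2O·s/L.

9.5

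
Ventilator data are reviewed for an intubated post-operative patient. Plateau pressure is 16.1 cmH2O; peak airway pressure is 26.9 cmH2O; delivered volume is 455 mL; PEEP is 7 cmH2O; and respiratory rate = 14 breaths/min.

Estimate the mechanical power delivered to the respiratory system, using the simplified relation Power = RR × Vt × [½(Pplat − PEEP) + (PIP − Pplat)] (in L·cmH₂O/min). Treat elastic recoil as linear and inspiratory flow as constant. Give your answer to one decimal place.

97.8

Per-breath work = Vt × [½(Pplat−PEEP) + (PIP−Pplat)] = 0.455 × [0.5×9.1 + 10.8] = 0.455 × 15.35 = 6.984 L·cmH2O.
Power = 14 × 6.984 = 97.776 L·cmH2O/min.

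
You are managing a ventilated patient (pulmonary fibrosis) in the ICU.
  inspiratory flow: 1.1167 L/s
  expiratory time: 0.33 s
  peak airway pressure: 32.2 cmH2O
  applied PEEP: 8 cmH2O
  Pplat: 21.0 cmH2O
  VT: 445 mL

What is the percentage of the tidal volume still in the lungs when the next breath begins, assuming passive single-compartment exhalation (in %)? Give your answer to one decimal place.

38.2

R = (PIP − Pplat)/V̇ = (32.2 − 21.0) / 1.1167 = 11.2/1.1167 = 10.03 cmH2O·s/L.
C = Vt/(Pplat − PEEP) = 445.0 / (21.0 − 8) = 445.0/13.0 = 34.231 mL/cmH2O.
τ = R × C = 10.03 × 0.03423 L/cmH2O = 0.3433 s.
Fraction remaining at end-expiration = e^(−Te/τ) = e^(−0.33/0.3433) = 0.3824 → 38.24%.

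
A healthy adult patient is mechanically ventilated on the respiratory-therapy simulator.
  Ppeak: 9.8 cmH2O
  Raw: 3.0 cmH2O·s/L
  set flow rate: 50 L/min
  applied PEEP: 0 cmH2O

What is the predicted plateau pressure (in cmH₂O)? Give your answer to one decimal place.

Flow: 50 L/min ÷ 60 = 0.8333 L/s.
Pplat = PIP − Raw × flow = 9.8 − 3.0 × 0.8333 = 9.8 − 2.5 = 7.3 cmH2O.

7.3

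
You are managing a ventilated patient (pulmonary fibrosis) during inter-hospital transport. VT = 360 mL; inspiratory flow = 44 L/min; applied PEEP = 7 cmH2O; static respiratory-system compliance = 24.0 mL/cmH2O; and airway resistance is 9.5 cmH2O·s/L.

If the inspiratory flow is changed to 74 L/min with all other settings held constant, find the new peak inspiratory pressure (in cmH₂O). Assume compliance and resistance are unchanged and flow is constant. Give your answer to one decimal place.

33.7

Flow: 44 L/min ÷ 60 = 0.7333 L/s.
New flow: 74 L/min ÷ 60 = 1.2333 L/s.
PIP = Vt/C + R·V̇ + PEEP (constant-flow equation of motion).
Only the resistive term changes: ΔPIP = R × ΔV̇ = 9.5 × (1.2333 − 0.7333) = 9.5 × 0.5 = 4.75 cmH2O.
Original PIP = 360/24.0 + 9.5×0.7333 + 7 = 28.966 cmH2O; new PIP = 28.966 + (4.75) = 33.716 cmH2O.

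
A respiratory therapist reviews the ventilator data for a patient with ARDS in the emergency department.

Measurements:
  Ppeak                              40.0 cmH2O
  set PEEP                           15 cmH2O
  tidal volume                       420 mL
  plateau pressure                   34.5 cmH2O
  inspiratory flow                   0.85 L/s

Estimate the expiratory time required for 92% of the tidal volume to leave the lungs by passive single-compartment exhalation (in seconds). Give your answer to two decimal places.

0.35

R = (PIP − Pplat)/V̇ = (40.0 − 34.5) / 0.85 = 5.5/0.85 = 6.471 cmH2O·s/L.
C = Vt/(Pplat − PEEP) = 420.0 / (34.5 − 15) = 420.0/19.5 = 21.538 mL/cmH2O.
τ = R × C = 6.471 × 0.02154 L/cmH2O = 0.1394 s.
t = −τ·ln(1 − 0.92) = −0.1394·ln(0.08) = 0.3521 s.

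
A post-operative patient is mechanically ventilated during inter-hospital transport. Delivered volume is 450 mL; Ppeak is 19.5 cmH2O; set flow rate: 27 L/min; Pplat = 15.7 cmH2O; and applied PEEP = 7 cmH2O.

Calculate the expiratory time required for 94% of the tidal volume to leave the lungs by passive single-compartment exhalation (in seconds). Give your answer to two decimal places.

Flow: 27 L/min ÷ 60 = 0.45 L/s.
R = (PIP − Pplat)/V̇ = (19.5 − 15.7) / 0.45 = 3.8/0.45 = 8.444 cmH2O·s/L.
C = Vt/(Pplat − PEEP) = 450.0 / (15.7 − 7) = 450.0/8.7 = 51.724 mL/cmH2O.
τ = R × C = 8.444 × 0.05172 L/cmH2O = 0.4367 s.
t = −τ·ln(1 − 0.94) = −0.4367·ln(0.06) = 1.229 s.

1.23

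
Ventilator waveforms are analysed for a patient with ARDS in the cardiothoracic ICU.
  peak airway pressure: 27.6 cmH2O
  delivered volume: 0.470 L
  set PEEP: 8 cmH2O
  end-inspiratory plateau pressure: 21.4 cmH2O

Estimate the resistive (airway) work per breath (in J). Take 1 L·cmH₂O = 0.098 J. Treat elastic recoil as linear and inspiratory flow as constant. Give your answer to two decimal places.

With constant inspiratory flow the resistive pressure is constant at PIP − Pplat = 27.6 − 21.4 = 6.2 cmH2O, so resistive work = 6.2 × 0.470 = 2.914 L·cmH2O.
× 0.098 J/(L·cmH2O) → 0.2856 J.

0.29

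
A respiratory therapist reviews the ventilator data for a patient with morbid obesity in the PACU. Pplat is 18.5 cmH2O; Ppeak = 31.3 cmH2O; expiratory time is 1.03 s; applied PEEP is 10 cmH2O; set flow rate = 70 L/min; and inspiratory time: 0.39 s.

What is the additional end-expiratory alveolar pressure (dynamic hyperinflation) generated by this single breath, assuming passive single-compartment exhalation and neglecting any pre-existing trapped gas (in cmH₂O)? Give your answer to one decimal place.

1.5

Flow: 70 L/min ÷ 60 = 1.1667 L/s.
Vt = flow × Ti = 1.1667 L/s × 0.39 s × 1000 mL/L = 455.01 mL.
R = (PIP − Pplat)/V̇ = (31.3 − 18.5) / 1.1667 = 12.8/1.1667 = 10.971 cmH2O·s/L.
C = Vt/(Pplat − PEEP) = 455.01 / (18.5 − 10) = 455.01/8.5 = 53.531 mL/cmH2O.
τ = R × C = 10.971 × 0.05353 L/cmH2O = 0.5873 s.
Fraction remaining = e^(−Te/τ) = e^(−1.03/0.5873) = 0.1731; trapped volume = 455.01 × 0.1731 = 78.762 mL.
Additional alveolar pressure from trapping ≈ V_trapped / C = 78.762 / 53.531 = 1.471 cmH2O.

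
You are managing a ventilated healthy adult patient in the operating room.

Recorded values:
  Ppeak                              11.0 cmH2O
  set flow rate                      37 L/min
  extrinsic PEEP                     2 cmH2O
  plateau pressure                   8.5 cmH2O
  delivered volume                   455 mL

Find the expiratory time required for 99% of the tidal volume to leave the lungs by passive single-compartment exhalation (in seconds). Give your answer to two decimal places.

1.31

Flow: 37 L/min ÷ 60 = 0.6167 L/s.
R = (PIP − Pplat)/V̇ = (11.0 − 8.5) / 0.6167 = 2.5/0.6167 = 4.054 cmH2O·s/L.
C = Vt/(Pplat − PEEP) = 455.0 / (8.5 − 2) = 455.0/6.5 = 70.0 mL/cmH2O.
τ = R × C = 4.054 × 0.07 L/cmH2O = 0.2838 s.
t = −τ·ln(1 − 0.99) = −0.2838·ln(0.01) = 1.307 s.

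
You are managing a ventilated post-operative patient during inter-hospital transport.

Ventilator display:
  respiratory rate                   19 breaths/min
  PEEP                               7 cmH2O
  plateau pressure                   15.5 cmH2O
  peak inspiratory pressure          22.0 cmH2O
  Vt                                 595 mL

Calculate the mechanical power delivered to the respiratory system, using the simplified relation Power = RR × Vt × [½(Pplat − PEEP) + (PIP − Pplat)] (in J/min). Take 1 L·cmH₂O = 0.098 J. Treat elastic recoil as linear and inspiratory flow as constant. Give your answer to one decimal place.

11.9

Per-breath work = Vt × [½(Pplat−PEEP) + (PIP−Pplat)] = 0.595 × [0.5×8.5 + 6.5] = 0.595 × 10.75 = 6.396 L·cmH2O.
Power = 19 × 6.396 = 121.52 L·cmH2O/min.
× 0.098 J/(L·cmH2O) → 11.909 J/min.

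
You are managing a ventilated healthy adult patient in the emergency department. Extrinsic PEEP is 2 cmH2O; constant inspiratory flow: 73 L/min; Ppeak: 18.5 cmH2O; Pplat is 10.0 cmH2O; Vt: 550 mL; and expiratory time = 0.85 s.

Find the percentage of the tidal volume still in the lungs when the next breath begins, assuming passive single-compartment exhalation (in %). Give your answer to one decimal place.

Flow: 73 L/min ÷ 60 = 1.2167 L/s.
R = (PIP − Pplat)/V̇ = (18.5 − 10.0) / 1.2167 = 8.5/1.2167 = 6.986 cmH2O·s/L.
C = Vt/(Pplat − PEEP) = 550.0 / (10.0 − 2) = 550.0/8.0 = 68.75 mL/cmH2O.
τ = R × C = 6.986 × 0.06875 L/cmH2O = 0.4803 s.
Fraction remaining at end-expiration = e^(−Te/τ) = e^(−0.85/0.4803) = 0.1704 → 17.04%.

17.0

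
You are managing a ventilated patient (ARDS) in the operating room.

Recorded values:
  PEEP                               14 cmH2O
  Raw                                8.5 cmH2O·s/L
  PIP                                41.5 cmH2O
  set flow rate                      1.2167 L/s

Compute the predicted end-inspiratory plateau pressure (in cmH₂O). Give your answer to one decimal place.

31.2

Pplat = PIP − Raw × flow = 41.5 − 8.5 × 1.2167 = 41.5 − 10.342 = 31.158 cmH2O.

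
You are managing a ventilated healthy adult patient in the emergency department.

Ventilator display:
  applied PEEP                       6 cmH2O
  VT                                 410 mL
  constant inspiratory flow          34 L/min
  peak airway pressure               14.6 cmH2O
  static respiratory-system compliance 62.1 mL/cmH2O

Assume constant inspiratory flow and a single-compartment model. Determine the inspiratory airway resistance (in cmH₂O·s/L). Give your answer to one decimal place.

Flow: 34 L/min ÷ 60 = 0.5667 L/s.
Equation of motion (constant flow): PIP = Vt/C + R·V̇ + PEEP.
R·V̇ = PIP − Vt/C − PEEP = 14.6 − 410/62.1 − 6 = 14.6 − 6.602 − 6 = 1.998 cmH2O.
R = 1.998 / 0.5667 = 3.526 cmH2O·s/L.

3.5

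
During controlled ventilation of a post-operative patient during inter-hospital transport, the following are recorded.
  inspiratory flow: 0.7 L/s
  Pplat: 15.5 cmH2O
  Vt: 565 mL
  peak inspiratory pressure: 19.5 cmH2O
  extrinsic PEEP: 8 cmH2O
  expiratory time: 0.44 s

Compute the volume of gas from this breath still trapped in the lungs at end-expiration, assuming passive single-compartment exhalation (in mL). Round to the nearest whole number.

203

R = (PIP − Pplat)/V̇ = (19.5 − 15.5) / 0.7 = 4.0/0.7 = 5.714 cmH2O·s/L.
C = Vt/(Pplat − PEEP) = 565.0 / (15.5 − 8) = 565.0/7.5 = 75.333 mL/cmH2O.
τ = R × C = 5.714 × 0.07533 L/cmH2O = 0.4304 s.
Fraction remaining = e^(−Te/τ) = e^(−0.44/0.4304) = 0.3598.
Trapped volume = 565.0 × 0.3598 = 203.29 mL.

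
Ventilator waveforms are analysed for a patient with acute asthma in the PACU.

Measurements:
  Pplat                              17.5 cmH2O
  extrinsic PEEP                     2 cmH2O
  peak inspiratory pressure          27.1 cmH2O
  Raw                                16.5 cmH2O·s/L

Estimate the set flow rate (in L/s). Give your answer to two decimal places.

0.58

flow = (PIP − Pplat) / Raw = 9.6 / 16.5 = 0.5818 L/s.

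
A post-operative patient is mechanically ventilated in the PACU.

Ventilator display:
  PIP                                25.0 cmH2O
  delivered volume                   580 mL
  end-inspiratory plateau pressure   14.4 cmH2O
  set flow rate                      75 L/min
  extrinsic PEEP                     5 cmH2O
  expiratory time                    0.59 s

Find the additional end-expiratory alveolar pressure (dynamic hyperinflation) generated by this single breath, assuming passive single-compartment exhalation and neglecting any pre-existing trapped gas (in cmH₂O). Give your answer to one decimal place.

Flow: 75 L/min ÷ 60 = 1.25 L/s.
R = (PIP − Pplat)/V̇ = (25.0 − 14.4) / 1.25 = 10.6/1.25 = 8.48 cmH2O·s/L.
C = Vt/(Pplat − PEEP) = 580.0 / (14.4 − 5) = 580.0/9.4 = 61.702 mL/cmH2O.
τ = R × C = 8.48 × 0.0617 L/cmH2O = 0.5232 s.
Fraction remaining = e^(−Te/τ) = e^(−0.59/0.5232) = 0.3238; trapped volume = 580.0 × 0.3238 = 187.8 mL.
Additional alveolar pressure from trapping ≈ V_trapped / C = 187.8 / 61.702 = 3.044 cmH2O.

3.0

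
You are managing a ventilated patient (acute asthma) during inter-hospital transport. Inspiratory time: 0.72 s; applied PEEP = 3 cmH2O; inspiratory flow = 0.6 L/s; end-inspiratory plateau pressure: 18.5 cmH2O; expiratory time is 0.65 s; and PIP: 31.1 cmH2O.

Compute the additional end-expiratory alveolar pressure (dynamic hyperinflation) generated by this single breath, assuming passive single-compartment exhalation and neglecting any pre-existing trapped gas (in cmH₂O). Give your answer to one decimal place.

5.1

Vt = flow × Ti = 0.6 L/s × 0.72 s × 1000 mL/L = 432.0 mL.
R = (PIP − Pplat)/V̇ = (31.1 − 18.5) / 0.6 = 12.6/0.6 = 21.0 cmH2O·s/L.
C = Vt/(Pplat − PEEP) = 432.0 / (18.5 − 3) = 432.0/15.5 = 27.871 mL/cmH2O.
τ = R × C = 21.0 × 0.02787 L/cmH2O = 0.5853 s.
Fraction remaining = e^(−Te/τ) = e^(−0.65/0.5853) = 0.3294; trapped volume = 432.0 × 0.3294 = 142.3 mL.
Additional alveolar pressure from trapping ≈ V_trapped / C = 142.3 / 27.871 = 5.106 cmH2O.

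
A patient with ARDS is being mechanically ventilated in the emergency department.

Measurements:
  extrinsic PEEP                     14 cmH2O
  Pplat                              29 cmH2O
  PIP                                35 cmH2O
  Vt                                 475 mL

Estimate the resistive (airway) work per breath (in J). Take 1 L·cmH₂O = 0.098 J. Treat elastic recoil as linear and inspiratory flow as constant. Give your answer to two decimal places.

With constant inspiratory flow the resistive pressure is constant at PIP − Pplat = 35 − 29 = 6.0 cmH2O, so resistive work = 6.0 × 0.475 = 2.85 L·cmH2O.
× 0.098 J/(L·cmH2O) → 0.2793 J.

0.28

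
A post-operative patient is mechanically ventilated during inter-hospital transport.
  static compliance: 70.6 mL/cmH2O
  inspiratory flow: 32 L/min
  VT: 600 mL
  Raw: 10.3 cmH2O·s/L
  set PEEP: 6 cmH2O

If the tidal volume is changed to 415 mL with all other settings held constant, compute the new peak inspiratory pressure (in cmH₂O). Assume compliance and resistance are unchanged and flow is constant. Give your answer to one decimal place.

Flow: 32 L/min ÷ 60 = 0.5333 L/s.
PIP = Vt/C + R·V̇ + PEEP (constant-flow equation of motion).
Only the elastic term changes: ΔPIP = ΔVt / C = (415 − 600) / 70.6 = -2.62 cmH2O.
Original PIP = 600/70.6 + 10.3×0.5333 + 6 = 19.992 cmH2O; new PIP = 19.992 + (-2.62) = 17.372 cmH2O.

17.4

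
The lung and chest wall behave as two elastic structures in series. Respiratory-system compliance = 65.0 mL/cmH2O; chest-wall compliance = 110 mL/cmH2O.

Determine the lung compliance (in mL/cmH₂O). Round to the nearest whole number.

159

1/CL = 1/Crs − 1/Ccw.
1/CL = 1/65.0 − 1/110 = 0.006294.
CL = 158.88 mL/cmH2O.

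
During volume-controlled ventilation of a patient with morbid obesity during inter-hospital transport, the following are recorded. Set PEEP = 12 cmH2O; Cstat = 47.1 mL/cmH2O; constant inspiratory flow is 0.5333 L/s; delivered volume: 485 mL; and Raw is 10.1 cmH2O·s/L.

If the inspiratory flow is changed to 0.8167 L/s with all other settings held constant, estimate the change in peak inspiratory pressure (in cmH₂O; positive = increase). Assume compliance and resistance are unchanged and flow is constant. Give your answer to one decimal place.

PIP = Vt/C + R·V̇ + PEEP (constant-flow equation of motion).
Only the resistive term changes: ΔPIP = R × ΔV̇ = 10.1 × (0.8167 − 0.5333) = 10.1 × 0.2834 = 2.862 cmH2O.

2.9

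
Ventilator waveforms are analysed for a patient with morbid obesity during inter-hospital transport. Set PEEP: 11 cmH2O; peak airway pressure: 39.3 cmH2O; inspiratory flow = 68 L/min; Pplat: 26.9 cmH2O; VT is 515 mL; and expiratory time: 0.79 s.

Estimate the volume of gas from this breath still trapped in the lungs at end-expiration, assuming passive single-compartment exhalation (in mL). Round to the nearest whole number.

Flow: 68 L/min ÷ 60 = 1.1333 L/s.
R = (PIP − Pplat)/V̇ = (39.3 − 26.9) / 1.1333 = 12.4/1.1333 = 10.941 cmH2O·s/L.
C = Vt/(Pplat − PEEP) = 515.0 / (26.9 − 11) = 515.0/15.9 = 32.39 mL/cmH2O.
τ = R × C = 10.941 × 0.03239 L/cmH2O = 0.3544 s.
Fraction remaining = e^(−Te/τ) = e^(−0.79/0.3544) = 0.1076.
Trapped volume = 515.0 × 0.1076 = 55.414 mL.

55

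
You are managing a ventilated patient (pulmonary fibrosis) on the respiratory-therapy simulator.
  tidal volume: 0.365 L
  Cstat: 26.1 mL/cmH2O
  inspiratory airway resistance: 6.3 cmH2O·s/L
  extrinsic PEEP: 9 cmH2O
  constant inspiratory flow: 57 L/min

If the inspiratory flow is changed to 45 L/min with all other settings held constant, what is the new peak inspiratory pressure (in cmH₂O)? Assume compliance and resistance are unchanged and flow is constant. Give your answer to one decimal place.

Flow: 57 L/min ÷ 60 = 0.95 L/s.
New flow: 45 L/min ÷ 60 = 0.75 L/s.
PIP = Vt/C + R·V̇ + PEEP (constant-flow equation of motion).
Only the resistive term changes: ΔPIP = R × ΔV̇ = 6.3 × (0.75 − 0.95) = 6.3 × -0.2 = -1.26 cmH2O.
Original PIP = 365/26.1 + 6.3×0.95 + 9 = 28.97 cmH2O; new PIP = 28.97 + (-1.26) = 27.71 cmH2O.

27.7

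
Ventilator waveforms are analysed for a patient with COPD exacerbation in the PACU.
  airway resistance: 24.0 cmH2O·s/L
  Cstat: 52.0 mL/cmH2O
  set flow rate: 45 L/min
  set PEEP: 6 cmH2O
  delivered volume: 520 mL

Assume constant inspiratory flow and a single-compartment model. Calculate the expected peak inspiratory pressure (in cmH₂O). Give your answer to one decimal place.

34.0

Flow: 45 L/min ÷ 60 = 0.75 L/s.
Equation of motion (constant flow): PIP = Vt/C + R·V̇ + PEEP.
PIP = 520/52.0 + 24.0×0.75 + 6 = 10.0 + 18.0 + 6 = 34.0 cmH2O.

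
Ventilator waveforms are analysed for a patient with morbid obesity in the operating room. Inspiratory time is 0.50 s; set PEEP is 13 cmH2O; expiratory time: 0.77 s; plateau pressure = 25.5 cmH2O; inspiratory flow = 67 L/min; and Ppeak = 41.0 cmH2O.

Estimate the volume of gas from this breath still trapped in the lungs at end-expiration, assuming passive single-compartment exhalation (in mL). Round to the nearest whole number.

161

Flow: 67 L/min ÷ 60 = 1.1167 L/s.
Vt = flow × Ti = 1.1167 L/s × 0.50 s × 1000 mL/L = 558.35 mL.
R = (PIP − Pplat)/V̇ = (41.0 − 25.5) / 1.1167 = 15.5/1.1167 = 13.88 cmH2O·s/L.
C = Vt/(Pplat − PEEP) = 558.35 / (25.5 − 13) = 558.35/12.5 = 44.668 mL/cmH2O.
τ = R × C = 13.88 × 0.04467 L/cmH2O = 0.62 s.
Fraction remaining = e^(−Te/τ) = e^(−0.77/0.62) = 0.2888.
Trapped volume = 558.35 × 0.2888 = 161.25 mL.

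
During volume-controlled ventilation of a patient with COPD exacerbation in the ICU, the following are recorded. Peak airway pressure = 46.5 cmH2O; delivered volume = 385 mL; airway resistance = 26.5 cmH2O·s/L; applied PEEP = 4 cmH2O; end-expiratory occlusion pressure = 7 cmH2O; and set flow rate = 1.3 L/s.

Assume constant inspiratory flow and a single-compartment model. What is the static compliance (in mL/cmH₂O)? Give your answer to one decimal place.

Total PEEP = 7 cmH2O (set 4 + intrinsic 3); this is the baseline alveolar pressure.
Equation of motion (constant flow): PIP = Vt/C + R·V̇ + PEEP.
Vt/C = PIP − R·V̇ − PEEP = 46.5 − 26.5×1.3 − 7 = 46.5 − 34.45 − 7 = 5.05 cmH2O.
C = Vt / 5.05 = 385 / 5.05 = 76.238 mL/cmH2O.

76.2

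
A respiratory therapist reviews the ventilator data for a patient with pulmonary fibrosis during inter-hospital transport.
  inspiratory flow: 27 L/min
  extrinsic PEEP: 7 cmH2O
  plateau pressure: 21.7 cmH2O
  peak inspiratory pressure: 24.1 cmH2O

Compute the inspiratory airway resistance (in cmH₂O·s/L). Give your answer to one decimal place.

Flow: 27 L/min ÷ 60 = 0.45 L/s.
Raw = (PIP − Pplat) / flow = (24.1 − 21.7) / 0.45 = 2.4 / 0.45 = 5.333 cmH2O·s/L.

5.3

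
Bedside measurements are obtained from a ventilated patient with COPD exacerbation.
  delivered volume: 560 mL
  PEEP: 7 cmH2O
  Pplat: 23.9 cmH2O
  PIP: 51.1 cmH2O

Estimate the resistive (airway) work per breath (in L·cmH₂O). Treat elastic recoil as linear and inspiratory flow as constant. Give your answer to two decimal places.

With constant inspiratory flow the resistive pressure is constant at PIP − Pplat = 51.1 − 23.9 = 27.2 cmH2O, so resistive work = 27.2 × 0.560 = 15.232 L·cmH2O.

15.23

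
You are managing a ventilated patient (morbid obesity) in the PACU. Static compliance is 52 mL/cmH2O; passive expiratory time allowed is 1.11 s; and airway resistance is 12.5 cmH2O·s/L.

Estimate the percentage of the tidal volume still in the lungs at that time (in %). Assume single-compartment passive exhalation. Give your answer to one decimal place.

18.1

τ = R × C = 12.5 × 52 mL/cmH2O = 12.5 × 0.052 L/cmH2O = 0.65 s.
Passive exhalation: V(t)/V₀ = e^(−t/τ) = e^(−1.11/0.65) = 0.1813.
Fraction remaining = 0.1813 → 18.13%.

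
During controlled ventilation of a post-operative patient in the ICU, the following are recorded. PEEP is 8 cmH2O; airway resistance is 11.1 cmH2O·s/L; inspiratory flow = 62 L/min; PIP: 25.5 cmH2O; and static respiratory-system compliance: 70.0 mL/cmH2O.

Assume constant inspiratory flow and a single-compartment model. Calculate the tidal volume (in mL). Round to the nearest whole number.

422

Flow: 62 L/min ÷ 60 = 1.0333 L/s.
Equation of motion (constant flow): PIP = Vt/C + R·V̇ + PEEP.
Vt/C = PIP − R·V̇ − PEEP = 25.5 − 11.47 − 8 = 6.03 cmH2O.
Vt = C × 6.03 = 70.0 × 6.03 = 422.1 mL.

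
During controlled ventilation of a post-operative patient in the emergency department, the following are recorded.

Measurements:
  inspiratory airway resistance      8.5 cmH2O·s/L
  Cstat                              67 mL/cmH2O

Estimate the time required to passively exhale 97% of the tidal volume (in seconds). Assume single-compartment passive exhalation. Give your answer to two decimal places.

2.00

τ = R × C = 8.5 × 67 mL/cmH2O = 8.5 × 0.067 L/cmH2O = 0.5695 s.
Exhaled fraction f = 1 − e^(−t/τ) → t = −τ·ln(1 − f) = −0.5695·ln(0.03) = 1.997 s.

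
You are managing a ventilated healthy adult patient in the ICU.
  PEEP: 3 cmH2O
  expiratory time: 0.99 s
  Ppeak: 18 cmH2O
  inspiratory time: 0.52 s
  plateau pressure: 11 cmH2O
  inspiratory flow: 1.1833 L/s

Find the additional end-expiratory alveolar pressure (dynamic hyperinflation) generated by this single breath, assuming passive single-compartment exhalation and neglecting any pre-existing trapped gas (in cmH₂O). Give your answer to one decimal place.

0.9

Vt = flow × Ti = 1.1833 L/s × 0.52 s × 1000 mL/L = 615.32 mL.
R = (PIP − Pplat)/V̇ = (18 − 11) / 1.1833 = 7.0/1.1833 = 5.916 cmH2O·s/L.
C = Vt/(Pplat − PEEP) = 615.32 / (11 − 3) = 615.32/8.0 = 76.915 mL/cmH2O.
τ = R × C = 5.916 × 0.07692 L/cmH2O = 0.4551 s.
Fraction remaining = e^(−Te/τ) = e^(−0.99/0.4551) = 0.1136; trapped volume = 615.32 × 0.1136 = 69.9 mL.
Additional alveolar pressure from trapping ≈ V_trapped / C = 69.9 / 76.915 = 0.9088 cmH2O.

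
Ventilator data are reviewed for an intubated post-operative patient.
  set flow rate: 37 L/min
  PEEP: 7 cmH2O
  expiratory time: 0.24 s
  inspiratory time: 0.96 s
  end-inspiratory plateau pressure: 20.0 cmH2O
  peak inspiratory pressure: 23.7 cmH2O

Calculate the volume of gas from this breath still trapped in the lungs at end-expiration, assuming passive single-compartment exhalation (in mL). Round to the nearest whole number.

246

Flow: 37 L/min ÷ 60 = 0.6167 L/s.
Vt = flow × Ti = 0.6167 L/s × 0.96 s × 1000 mL/L = 592.03 mL.
R = (PIP − Pplat)/V̇ = (23.7 − 20.0) / 0.6167 = 3.7/0.6167 = 6.0 cmH2O·s/L.
C = Vt/(Pplat − PEEP) = 592.03 / (20.0 − 7) = 592.03/13.0 = 45.541 mL/cmH2O.
τ = R × C = 6.0 × 0.04554 L/cmH2O = 0.2732 s.
Fraction remaining = e^(−Te/τ) = e^(−0.24/0.2732) = 0.4154.
Trapped volume = 592.03 × 0.4154 = 245.93 mL.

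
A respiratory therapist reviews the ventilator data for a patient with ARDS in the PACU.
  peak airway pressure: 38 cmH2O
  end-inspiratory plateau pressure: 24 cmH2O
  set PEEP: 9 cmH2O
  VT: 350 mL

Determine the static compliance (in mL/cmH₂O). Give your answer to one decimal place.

Cstat = Vt / (Pplat − PEEP) = 350 / (24 − 9) = 350 / 15.0 = 23.333 mL/cmH2O.

23.3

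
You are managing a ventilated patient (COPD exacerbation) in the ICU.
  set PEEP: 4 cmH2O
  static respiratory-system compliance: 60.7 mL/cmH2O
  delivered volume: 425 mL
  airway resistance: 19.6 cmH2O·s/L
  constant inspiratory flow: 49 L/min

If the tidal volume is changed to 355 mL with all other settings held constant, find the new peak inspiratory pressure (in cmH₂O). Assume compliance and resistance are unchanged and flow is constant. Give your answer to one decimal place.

25.9

Flow: 49 L/min ÷ 60 = 0.8167 L/s.
PIP = Vt/C + R·V̇ + PEEP (constant-flow equation of motion).
Only the elastic term changes: ΔPIP = ΔVt / C = (355 − 425) / 60.7 = -1.153 cmH2O.
Original PIP = 425/60.7 + 19.6×0.8167 + 4 = 27.009 cmH2O; new PIP = 27.009 + (-1.153) = 25.856 cmH2O.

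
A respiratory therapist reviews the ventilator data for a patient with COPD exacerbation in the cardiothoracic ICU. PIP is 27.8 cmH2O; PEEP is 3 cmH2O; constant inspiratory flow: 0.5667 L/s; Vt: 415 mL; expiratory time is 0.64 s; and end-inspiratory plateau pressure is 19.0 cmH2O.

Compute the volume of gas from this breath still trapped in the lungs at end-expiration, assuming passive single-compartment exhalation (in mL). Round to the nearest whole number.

85

R = (PIP − Pplat)/V̇ = (27.8 − 19.0) / 0.5667 = 8.8/0.5667 = 15.528 cmH2O·s/L.
C = Vt/(Pplat − PEEP) = 415.0 / (19.0 − 3) = 415.0/16.0 = 25.938 mL/cmH2O.
τ = R × C = 15.528 × 0.02594 L/cmH2O = 0.4028 s.
Fraction remaining = e^(−Te/τ) = e^(−0.64/0.4028) = 0.2042.
Trapped volume = 415.0 × 0.2042 = 84.743 mL.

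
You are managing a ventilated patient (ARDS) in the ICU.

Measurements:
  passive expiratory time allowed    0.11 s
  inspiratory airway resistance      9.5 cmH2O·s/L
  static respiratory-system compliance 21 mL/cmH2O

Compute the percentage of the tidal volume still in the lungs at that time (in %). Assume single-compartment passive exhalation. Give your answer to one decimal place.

57.6

τ = R × C = 9.5 × 21 mL/cmH2O = 9.5 × 0.021 L/cmH2O = 0.1995 s.
Passive exhalation: V(t)/V₀ = e^(−t/τ) = e^(−0.11/0.1995) = 0.5762.
Fraction remaining = 0.5762 → 57.62%.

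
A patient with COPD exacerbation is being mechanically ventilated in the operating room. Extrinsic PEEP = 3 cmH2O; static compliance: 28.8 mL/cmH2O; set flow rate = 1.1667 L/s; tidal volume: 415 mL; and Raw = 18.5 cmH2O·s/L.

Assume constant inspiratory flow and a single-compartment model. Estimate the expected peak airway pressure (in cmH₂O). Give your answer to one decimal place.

Equation of motion (constant flow): PIP = Vt/C + R·V̇ + PEEP.
PIP = 415/28.8 + 18.5×1.1667 + 3 = 14.41 + 21.584 + 3 = 38.994 cmH2O.

39.0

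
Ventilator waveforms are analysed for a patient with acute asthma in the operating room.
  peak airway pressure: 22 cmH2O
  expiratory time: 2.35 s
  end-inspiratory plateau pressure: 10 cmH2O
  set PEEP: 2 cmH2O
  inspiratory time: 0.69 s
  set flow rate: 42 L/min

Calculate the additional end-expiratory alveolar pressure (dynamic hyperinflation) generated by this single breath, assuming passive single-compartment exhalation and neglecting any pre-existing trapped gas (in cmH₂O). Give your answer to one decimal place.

Flow: 42 L/min ÷ 60 = 0.7 L/s.
Vt = flow × Ti = 0.7 L/s × 0.69 s × 1000 mL/L = 483.0 mL.
R = (PIP − Pplat)/V̇ = (22 − 10) / 0.7 = 12.0/0.7 = 17.143 cmH2O·s/L.
C = Vt/(Pplat − PEEP) = 483.0 / (10 − 2) = 483.0/8.0 = 60.375 mL/cmH2O.
τ = R × C = 17.143 × 0.06038 L/cmH2O = 1.035 s.
Fraction remaining = e^(−Te/τ) = e^(−2.35/1.035) = 0.1033; trapped volume = 483.0 × 0.1033 = 49.894 mL.
Additional alveolar pressure from trapping ≈ V_trapped / C = 49.894 / 60.375 = 0.8264 cmH2O.

0.8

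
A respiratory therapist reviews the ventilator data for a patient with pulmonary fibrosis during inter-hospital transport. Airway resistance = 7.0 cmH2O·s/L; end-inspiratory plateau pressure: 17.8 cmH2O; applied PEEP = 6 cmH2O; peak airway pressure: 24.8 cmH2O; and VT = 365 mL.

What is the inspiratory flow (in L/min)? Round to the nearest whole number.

60

flow = (PIP − Pplat) / Raw = (24.8 − 17.8) / 7.0 = 1.0 L/s × 60 = 60.0 L/min.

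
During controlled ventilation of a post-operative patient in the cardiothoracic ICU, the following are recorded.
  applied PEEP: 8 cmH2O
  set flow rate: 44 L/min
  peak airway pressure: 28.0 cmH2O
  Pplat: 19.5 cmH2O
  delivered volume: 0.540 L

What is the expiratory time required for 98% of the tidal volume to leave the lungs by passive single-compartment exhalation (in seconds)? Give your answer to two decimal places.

Flow: 44 L/min ÷ 60 = 0.7333 L/s.
R = (PIP − Pplat)/V̇ = (28.0 − 19.5) / 0.7333 = 8.5/0.7333 = 11.591 cmH2O·s/L.
C = Vt/(Pplat − PEEP) = 540.0 / (19.5 − 8) = 540.0/11.5 = 46.957 mL/cmH2O.
τ = R × C = 11.591 × 0.04696 L/cmH2O = 0.5443 s.
t = −τ·ln(1 − 0.98) = −0.5443·ln(0.02) = 2.129 s.

2.13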